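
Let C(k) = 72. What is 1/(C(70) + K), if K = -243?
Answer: -1/171 ≈ -0.0058480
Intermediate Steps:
1/(C(70) + K) = 1/(72 - 243) = 1/(-171) = -1/171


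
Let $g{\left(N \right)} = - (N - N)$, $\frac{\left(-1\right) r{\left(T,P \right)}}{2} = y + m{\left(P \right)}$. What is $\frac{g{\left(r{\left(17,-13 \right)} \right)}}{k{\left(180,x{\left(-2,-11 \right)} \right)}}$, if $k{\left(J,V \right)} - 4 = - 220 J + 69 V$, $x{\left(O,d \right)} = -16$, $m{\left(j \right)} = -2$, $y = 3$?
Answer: $0$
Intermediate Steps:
$r{\left(T,P \right)} = -2$ ($r{\left(T,P \right)} = - 2 \left(3 - 2\right) = \left(-2\right) 1 = -2$)
$k{\left(J,V \right)} = 4 - 220 J + 69 V$ ($k{\left(J,V \right)} = 4 - \left(- 69 V + 220 J\right) = 4 - 220 J + 69 V$)
$g{\left(N \right)} = 0$ ($g{\left(N \right)} = \left(-1\right) 0 = 0$)
$\frac{g{\left(r{\left(17,-13 \right)} \right)}}{k{\left(180,x{\left(-2,-11 \right)} \right)}} = \frac{0}{4 - 39600 + 69 \left(-16\right)} = \frac{0}{4 - 39600 - 1104} = \frac{0}{-40700} = 0 \left(- \frac{1}{40700}\right) = 0$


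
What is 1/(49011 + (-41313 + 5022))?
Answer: 1/12720 ≈ 7.8616e-5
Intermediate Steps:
1/(49011 + (-41313 + 5022)) = 1/(49011 - 36291) = 1/12720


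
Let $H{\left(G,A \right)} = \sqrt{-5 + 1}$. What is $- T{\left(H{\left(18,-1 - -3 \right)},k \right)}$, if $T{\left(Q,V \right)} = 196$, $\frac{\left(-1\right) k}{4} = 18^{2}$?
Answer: $-196$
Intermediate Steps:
$H{\left(G,A \right)} = 2 i$ ($H{\left(G,A \right)} = \sqrt{-4} = 2 i$)
$k = -1296$ ($k = - 4 \cdot 18^{2} = \left(-4\right) 324 = -1296$)
$- T{\left(H{\left(18,-1 - -3 \right)},k \right)} = \left(-1\right) 196 = -196$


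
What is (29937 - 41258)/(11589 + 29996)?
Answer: -11321/41585 ≈ -0.27224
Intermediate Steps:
(29937 - 41258)/(11589 + 29996) = -11321/41585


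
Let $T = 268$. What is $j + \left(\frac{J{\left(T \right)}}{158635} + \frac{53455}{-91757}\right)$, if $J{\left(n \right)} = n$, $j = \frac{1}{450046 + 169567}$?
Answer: $- \frac{5238963955448342}{9019007328554035} \approx -0.58088$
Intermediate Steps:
$j = \frac{1}{619613} \approx 1.6139 \cdot 10^{-6}$
$j + \left(\frac{J{\left(T \right)}}{158635} + \frac{53455}{-91757}\right) = \frac{1}{619613} + \left(\frac{268}{158635} + \frac{53455}{-91757}\right) = \frac{1}{619613} + \left(268 \cdot \frac{1}{158635} + 53455 \left(- \frac{1}{91757}\right)\right) = \frac{1}{619613} + \left(\frac{268}{158635} - \frac{53455}{91757}\right) = \frac{1}{619613} - \frac{8455243049}{14555871695} = - \frac{5238963955448342}{9019007328554035}$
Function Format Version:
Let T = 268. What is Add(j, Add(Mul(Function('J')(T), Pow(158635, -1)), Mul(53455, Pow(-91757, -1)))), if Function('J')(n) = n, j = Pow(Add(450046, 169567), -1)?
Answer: Rational(-5238963955448342, 9019007328554035) ≈ -0.58088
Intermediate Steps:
j = Rational(1, 619613) (j = Pow(619613, -1) = Rational(1, 619613) ≈ 1.6139e-6)
Add(j, Add(Mul(Function('J')(T), Pow(158635, -1)), Mul(53455, Pow(-91757, -1)))) = Add(Rational(1, 619613), Add(Mul(268, Pow(158635, -1)), Mul(53455, Pow(-91757, -1)))) = Add(Rational(1, 619613), Add(Mul(268, Rational(1, 158635)), Mul(53455, Rational(-1, 91757)))) = Add(Rational(1, 619613), Add(Rational(268, 158635), Rational(-53455, 91757))) = Add(Rational(1, 619613), Rational(-8455243049, 14555871695)) = Rational(-5238963955448342, 9019007328554035)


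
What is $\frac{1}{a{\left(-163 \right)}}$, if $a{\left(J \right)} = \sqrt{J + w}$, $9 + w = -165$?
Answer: $- \frac{i \sqrt{337}}{337} \approx - 0.054473 i$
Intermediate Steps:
$w = -174$ ($w = -9 - 165 = -174$)
$a{\left(J \right)} = \sqrt{-174 + J}$ ($a{\left(J \right)} = \sqrt{J - 174} = \sqrt{-174 + J}$)
$\frac{1}{a{\left(-163 \right)}} = \frac{1}{\sqrt{-174 - 163}} = \frac{1}{\sqrt{-337}} = \frac{1}{i \sqrt{337}} = - \frac{i \sqrt{337}}{337}$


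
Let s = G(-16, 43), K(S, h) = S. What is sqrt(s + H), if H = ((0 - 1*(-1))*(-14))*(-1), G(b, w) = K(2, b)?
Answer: 4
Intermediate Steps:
G(b, w) = 2
s = 2
H = 14 (H = ((0 + 1)*(-14))*(-1) = (1*(-14))*(-1) = -14*(-1) = 14)
sqrt(s + H) = sqrt(2 + 14) = sqrt(16) = 4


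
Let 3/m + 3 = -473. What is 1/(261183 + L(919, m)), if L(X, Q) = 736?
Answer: 1/261919 ≈ 3.8180e-6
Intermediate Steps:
m = -3/476 (m = 3/(-3 - 473) = 3/(-476) = 3*(-1/476) = -3/476 ≈ -0.0063025)
1/(261183 + L(919, m)) = 1/(261183 + 736) = 1/261919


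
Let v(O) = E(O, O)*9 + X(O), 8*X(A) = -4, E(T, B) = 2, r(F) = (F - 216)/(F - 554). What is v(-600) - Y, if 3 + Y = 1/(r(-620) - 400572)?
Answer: 2410137590/117567673 ≈ 20.500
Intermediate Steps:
r(F) = (-216 + F)/(-554 + F)
X(A) = -1/2 (X(A) = (1/8)*(-4) = -1/2)
v(O) = 35/2 (v(O) = 2*9 - 1/2 = 18 - 1/2 = 35/2)
Y = -705406625/235135346 (Y = -3 + 1/((-216 - 620)/(-554 - 620) - 400572) = -3 + 1/(-836/(-1174) - 400572) = -3 + 1/(-1/1174*(-836) - 400572) = -3 + 1/(418/587 - 400572) = -3 + 1/(-235135346/587) = -3 - 587/235135346 = -705406625/235135346 ≈ -3.0000)
v(-600) - Y = 35/2 - 1*(-705406625/235135346) = 35/2 + 705406625/235135346 = 2410137590/117567673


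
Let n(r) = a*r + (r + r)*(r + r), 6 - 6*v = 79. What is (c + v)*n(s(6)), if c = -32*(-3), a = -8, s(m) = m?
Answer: 8048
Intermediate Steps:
v = -73/6 (v = 1 - ⅙*79 = 1 - 79/6 = -73/6 ≈ -12.167)
n(r) = -8*r + 4*r² (n(r) = -8*r + (r + r)*(r + r) = -8*r + (2*r)*(2*r) = -8*r + 4*r²)
c = 96
(c + v)*n(s(6)) = (96 - 73/6)*(4*6*(-2 + 6)) = 503*(4*6*4)/6 = (503/6)*96 = 8048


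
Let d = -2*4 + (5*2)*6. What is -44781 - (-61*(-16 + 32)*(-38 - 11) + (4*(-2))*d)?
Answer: -92189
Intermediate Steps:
d = 52 (d = -8 + 10*6 = -8 + 60 = 52)
-44781 - (-61*(-16 + 32)*(-38 - 11) + (4*(-2))*d) = -44781 - (-61*(-16 + 32)*(-38 - 11) + (4*(-2))*52) = -44781 - (-976*(-49) - 8*52) = -44781 - (-61*(-784) - 416) = -44781 - (47824 - 416) = -44781 - 1*47408 = -44781 - 47408 = -92189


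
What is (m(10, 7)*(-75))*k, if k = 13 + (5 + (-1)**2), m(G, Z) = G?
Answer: -14250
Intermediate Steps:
k = 19 (k = 13 + (5 + 1) = 13 + 6 = 19)
(m(10, 7)*(-75))*k = (10*(-75))*19 = -750*19 = -14250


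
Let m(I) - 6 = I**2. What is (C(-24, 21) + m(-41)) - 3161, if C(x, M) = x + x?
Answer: -1522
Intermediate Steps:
m(I) = 6 + I**2
C(x, M) = 2*x
(C(-24, 21) + m(-41)) - 3161 = (2*(-24) + (6 + (-41)**2)) - 3161 = (-48 + (6 + 1681)) - 3161 = (-48 + 1687) - 3161 = 1639 - 3161 = -1522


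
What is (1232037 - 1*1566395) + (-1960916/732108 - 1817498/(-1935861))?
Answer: -39489538236693383/118104943749 ≈ -3.3436e+5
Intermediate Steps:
(1232037 - 1*1566395) + (-1960916/732108 - 1817498/(-1935861)) = (1232037 - 1566395) + (-1960916*1/732108 - 1817498*(-1/1935861)) = -334358 + (-490229/183027 + 1817498/1935861) = -334358 - 205454665241/118104943749 = -39489538236693383/118104943749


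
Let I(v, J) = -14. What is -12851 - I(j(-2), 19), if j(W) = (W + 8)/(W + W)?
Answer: -12837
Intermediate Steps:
j(W) = (8 + W)/(2*W) (j(W) = (8 + W)/((2*W)) = (8 + W)*(1/(2*W)) = (8 + W)/(2*W))
-12851 - I(j(-2), 19) = -12851 - 1*(-14) = -12851 + 14 = -12837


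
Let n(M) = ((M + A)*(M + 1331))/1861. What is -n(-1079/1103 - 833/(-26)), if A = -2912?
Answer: 3227217311044333/1530537919924 ≈ 2108.6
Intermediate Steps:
n(M) = (-2912 + M)*(1331 + M)/1861 (n(M) = ((M - 2912)*(M + 1331))/1861 = ((-2912 + M)*(1331 + M))*(1/1861) = (-2912 + M)*(1331 + M)/1861)
-n(-1079/1103 - 833/(-26)) = -(-3875872/1861 - 1581*(-1079/1103 - 833/(-26))/1861 + (-1079/1103 - 833/(-26))**2/1861) = -(-3875872/1861 - 1581*(-1079*1/1103 - 833*(-1/26))/1861 + (-1079*1/1103 - 833*(-1/26))**2/1861) = -(-3875872/1861 - 1581*(-1079/1103 + 833/26)/1861 + (-1079/1103 + 833/26)**2/1861) = -(-3875872/1861 - 1581/1861*890745/28678 + (890745/28678)**2/1861) = -(-3875872/1861 - 1408267845/53369758 + (1/1861)*(793426655025/822427684)) = -(-3875872/1861 - 1408267845/53369758 + 793426655025/1530537919924) = -1*(-3227217311044333/1530537919924) = 3227217311044333/1530537919924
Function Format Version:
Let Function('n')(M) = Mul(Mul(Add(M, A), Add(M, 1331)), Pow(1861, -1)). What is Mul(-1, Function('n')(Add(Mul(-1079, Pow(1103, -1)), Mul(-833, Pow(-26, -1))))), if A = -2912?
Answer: Rational(3227217311044333, 1530537919924) ≈ 2108.6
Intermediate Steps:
Function('n')(M) = Mul(Rational(1, 1861), Add(-2912, M), Add(1331, M)) (Function('n')(M) = Mul(Mul(Add(M, -2912), Add(M, 1331)), Pow(1861, -1)) = Mul(Mul(Add(-2912, M), Add(1331, M)), Rational(1, 1861)) = Mul(Rational(1, 1861), Add(-2912, M), Add(1331, M)))
Mul(-1, Function('n')(Add(Mul(-1079, Pow(1103, -1)), Mul(-833, Pow(-26, -1))))) = Mul(-1, Add(Rational(-3875872, 1861), Mul(Rational(-1581, 1861), Add(Mul(-1079, Pow(1103, -1)), Mul(-833, Pow(-26, -1)))), Mul(Rational(1, 1861), Pow(Add(Mul(-1079, Pow(1103, -1)), Mul(-833, Pow(-26, -1))), 2)))) = Mul(-1, Add(Rational(-3875872, 1861), Mul(Rational(-1581, 1861), Add(Mul(-1079, Rational(1, 1103)), Mul(-833, Rational(-1, 26)))), Mul(Rational(1, 1861), Pow(Add(Mul(-1079, Rational(1, 1103)), Mul(-833, Rational(-1, 26))), 2)))) = Mul(-1, Add(Rational(-3875872, 1861), Mul(Rational(-1581, 1861), Add(Rational(-1079, 1103), Rational(833, 26))), Mul(Rational(1, 1861), Pow(Add(Rational(-1079, 1103), Rational(833, 26)), 2)))) = Mul(-1, Add(Rational(-3875872, 1861), Mul(Rational(-1581, 1861), Rational(890745, 28678)), Mul(Rational(1, 1861), Pow(Rational(890745, 28678), 2)))) = Mul(-1, Add(Rational(-3875872, 1861), Rational(-1408267845, 53369758), Mul(Rational(1, 1861), Rational(793426655025, 822427684)))) = Mul(-1, Add(Rational(-3875872, 1861), Rational(-1408267845, 53369758), Rational(793426655025, 1530537919924))) = Mul(-1, Rational(-3227217311044333, 1530537919924)) = Rational(3227217311044333, 1530537919924)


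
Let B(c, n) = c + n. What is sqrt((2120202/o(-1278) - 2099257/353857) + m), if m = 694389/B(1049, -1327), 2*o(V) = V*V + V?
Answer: I*sqrt(39469746986826449930240170)/125621358142 ≈ 50.011*I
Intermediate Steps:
o(V) = V/2 + V**2/2 (o(V) = (V*V + V)/2 = (V**2 + V)/2 = (V + V**2)/2 = V/2 + V**2/2)
m = -694389/278 (m = 694389/(1049 - 1327) = 694389/(-278) = 694389*(-1/278) = -694389/278 ≈ -2497.8)
sqrt((2120202/o(-1278) - 2099257/353857) + m) = sqrt((2120202/(((1/2)*(-1278)*(1 - 1278))) - 2099257/353857) - 694389/278) = sqrt((2120202/(((1/2)*(-1278)*(-1277))) - 2099257*1/353857) - 694389/278) = sqrt((2120202/816003 - 2099257/353857) - 694389/278) = sqrt((2120202*(1/816003) - 2099257/353857) - 694389/278) = sqrt((3318/1277 - 2099257/353857) - 694389/278) = sqrt(-1506653663/451875389 - 694389/278) = sqrt(-314196149210635/125621358142) = I*sqrt(39469746986826449930240170)/125621358142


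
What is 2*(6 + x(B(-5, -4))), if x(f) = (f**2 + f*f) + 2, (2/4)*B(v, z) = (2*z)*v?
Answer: 25616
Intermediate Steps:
B(v, z) = 4*v*z (B(v, z) = 2*((2*z)*v) = 2*(2*v*z) = 4*v*z)
x(f) = 2 + 2*f**2 (x(f) = (f**2 + f**2) + 2 = 2*f**2 + 2 = 2 + 2*f**2)
2*(6 + x(B(-5, -4))) = 2*(6 + (2 + 2*(4*(-5)*(-4))**2)) = 2*(6 + (2 + 2*80**2)) = 2*(6 + (2 + 2*6400)) = 2*(6 + (2 + 12800)) = 2*(6 + 12802) = 2*12808 = 25616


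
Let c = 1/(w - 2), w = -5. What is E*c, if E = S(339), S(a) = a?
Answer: -339/7 ≈ -48.429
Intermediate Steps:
E = 339
c = -⅐ (c = 1/(-5 - 2) = 1/(-7) = -⅐ ≈ -0.14286)
E*c = 339*(-⅐) = -339/7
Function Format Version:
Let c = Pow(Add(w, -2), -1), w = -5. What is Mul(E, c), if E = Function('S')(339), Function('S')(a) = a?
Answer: Rational(-339, 7) ≈ -48.429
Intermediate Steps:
E = 339
c = Rational(-1, 7) (c = Pow(Add(-5, -2), -1) = Pow(-7, -1) = Rational(-1, 7) ≈ -0.14286)
Mul(E, c) = Mul(339, Rational(-1, 7)) = Rational(-339, 7)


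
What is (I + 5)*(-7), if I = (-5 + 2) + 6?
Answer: -56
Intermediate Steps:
I = 3 (I = -3 + 6 = 3)
(I + 5)*(-7) = (3 + 5)*(-7) = 8*(-7) = -56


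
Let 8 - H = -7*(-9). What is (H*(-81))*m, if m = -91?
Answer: -405405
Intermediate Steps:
H = -55 (H = 8 - (-7)*(-9) = 8 - 1*63 = 8 - 63 = -55)
(H*(-81))*m = -55*(-81)*(-91) = 4455*(-91) = -405405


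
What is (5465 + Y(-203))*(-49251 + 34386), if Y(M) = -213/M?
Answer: -16494322920/203 ≈ -8.1253e+7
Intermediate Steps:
(5465 + Y(-203))*(-49251 + 34386) = (5465 - 213/(-203))*(-49251 + 34386) = (5465 - 213*(-1/203))*(-14865) = (5465 + 213/203)*(-14865) = (1109608/203)*(-14865) = -16494322920/203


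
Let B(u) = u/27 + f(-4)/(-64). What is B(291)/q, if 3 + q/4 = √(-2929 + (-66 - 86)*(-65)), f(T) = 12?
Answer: 1525/1332864 + 1525*√6951/3998592 ≈ 0.032941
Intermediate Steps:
q = -12 + 4*√6951 (q = -12 + 4*√(-2929 + (-66 - 86)*(-65)) = -12 + 4*√(-2929 - 152*(-65)) = -12 + 4*√(-2929 + 9880) = -12 + 4*√6951 ≈ 321.49)
B(u) = -3/16 + u/27 (B(u) = u/27 + 12/(-64) = u*(1/27) + 12*(-1/64) = u/27 - 3/16 = -3/16 + u/27)
B(291)/q = (-3/16 + (1/27)*291)/(-12 + 4*√6951) = (-3/16 + 97/9)/(-12 + 4*√6951) = 1525/(144*(-12 + 4*√6951))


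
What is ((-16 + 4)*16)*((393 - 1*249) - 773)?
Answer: 120768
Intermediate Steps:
((-16 + 4)*16)*((393 - 1*249) - 773) = (-12*16)*((393 - 249) - 773) = -192*(144 - 773) = -192*(-629) = 120768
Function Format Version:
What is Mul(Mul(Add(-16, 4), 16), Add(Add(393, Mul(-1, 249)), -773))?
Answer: 120768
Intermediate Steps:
Mul(Mul(Add(-16, 4), 16), Add(Add(393, Mul(-1, 249)), -773)) = Mul(Mul(-12, 16), Add(Add(393, -249), -773)) = Mul(-192, Add(144, -773)) = Mul(-192, -629) = 120768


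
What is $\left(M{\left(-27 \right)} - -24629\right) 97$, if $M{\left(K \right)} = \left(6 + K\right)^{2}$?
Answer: $2431790$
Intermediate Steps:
$\left(M{\left(-27 \right)} - -24629\right) 97 = \left(\left(6 - 27\right)^{2} - -24629\right) 97 = \left(\left(-21\right)^{2} + 24629\right) 97 = \left(441 + 24629\right) 97 = 25070 \cdot 97 = 2431790$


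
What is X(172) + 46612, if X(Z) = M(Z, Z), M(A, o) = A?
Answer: 46784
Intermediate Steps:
X(Z) = Z
X(172) + 46612 = 172 + 46612 = 46784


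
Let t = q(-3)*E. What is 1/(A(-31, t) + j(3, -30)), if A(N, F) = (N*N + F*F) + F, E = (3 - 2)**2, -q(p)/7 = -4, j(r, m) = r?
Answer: 1/1776 ≈ 0.00056306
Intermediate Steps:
q(p) = 28 (q(p) = -7*(-4) = 28)
E = 1 (E = 1**2 = 1)
t = 28 (t = 28*1 = 28)
A(N, F) = F + F**2 + N**2 (A(N, F) = (N**2 + F**2) + F = (F**2 + N**2) + F = F + F**2 + N**2)
1/(A(-31, t) + j(3, -30)) = 1/((28 + 28**2 + (-31)**2) + 3) = 1/((28 + 784 + 961) + 3) = 1/(1773 + 3) = 1/1776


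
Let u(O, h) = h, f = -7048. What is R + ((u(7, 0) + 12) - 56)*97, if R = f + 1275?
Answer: -10041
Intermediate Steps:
R = -5773 (R = -7048 + 1275 = -5773)
R + ((u(7, 0) + 12) - 56)*97 = -5773 + ((0 + 12) - 56)*97 = -5773 + (12 - 56)*97 = -5773 - 44*97 = -5773 - 4268 = -10041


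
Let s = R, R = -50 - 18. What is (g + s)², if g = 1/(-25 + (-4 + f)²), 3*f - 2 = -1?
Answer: 50140561/10816 ≈ 4635.8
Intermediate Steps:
f = ⅓ (f = ⅔ + (⅓)*(-1) = ⅔ - ⅓ = ⅓ ≈ 0.33333)
R = -68
s = -68
g = -9/104 (g = 1/(-25 + (-4 + ⅓)²) = 1/(-25 + (-11/3)²) = 1/(-25 + 121/9) = 1/(-104/9) = -9/104 ≈ -0.086538)
(g + s)² = (-9/104 - 68)² = (-7081/104)² = 50140561/10816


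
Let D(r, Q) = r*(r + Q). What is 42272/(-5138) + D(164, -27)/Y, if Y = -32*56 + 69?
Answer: -94137620/4426387 ≈ -21.267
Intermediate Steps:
D(r, Q) = r*(Q + r)
Y = -1723 (Y = -1792 + 69 = -1723)
42272/(-5138) + D(164, -27)/Y = 42272/(-5138) + (164*(-27 + 164))/(-1723) = 42272*(-1/5138) + (164*137)*(-1/1723) = -21136/2569 + 22468*(-1/1723) = -21136/2569 - 22468/1723 = -94137620/4426387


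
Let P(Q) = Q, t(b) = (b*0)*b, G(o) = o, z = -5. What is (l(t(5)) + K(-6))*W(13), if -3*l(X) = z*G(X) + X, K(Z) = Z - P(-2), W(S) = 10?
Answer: -40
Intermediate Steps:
t(b) = 0 (t(b) = 0*b = 0)
K(Z) = 2 + Z (K(Z) = Z - 1*(-2) = Z + 2 = 2 + Z)
l(X) = 4*X/3 (l(X) = -(-5*X + X)/3 = -(-4)*X/3 = 4*X/3)
(l(t(5)) + K(-6))*W(13) = ((4/3)*0 + (2 - 6))*10 = (0 - 4)*10 = -4*10 = -40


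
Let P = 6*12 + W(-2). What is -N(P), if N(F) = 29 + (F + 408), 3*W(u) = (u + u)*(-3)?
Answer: -513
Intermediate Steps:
W(u) = -2*u (W(u) = ((u + u)*(-3))/3 = ((2*u)*(-3))/3 = (-6*u)/3 = -2*u)
P = 76 (P = 6*12 - 2*(-2) = 72 + 4 = 76)
N(F) = 437 + F (N(F) = 29 + (408 + F) = 437 + F)
-N(P) = -(437 + 76) = -1*513 = -513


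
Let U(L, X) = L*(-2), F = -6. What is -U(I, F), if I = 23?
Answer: 46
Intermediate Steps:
U(L, X) = -2*L
-U(I, F) = -(-2)*23 = -1*(-46) = 46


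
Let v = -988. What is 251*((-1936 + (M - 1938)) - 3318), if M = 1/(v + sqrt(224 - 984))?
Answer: -23203941231/12854 - 251*I*sqrt(190)/488452 ≈ -1.8052e+6 - 0.0070832*I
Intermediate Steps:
M = 1/(-988 + 2*I*sqrt(190)) (M = 1/(-988 + sqrt(224 - 984)) = 1/(-988 + sqrt(-760)) = 1/(-988 + 2*I*sqrt(190)) ≈ -0.0010114 - 2.822e-5*I)
251*((-1936 + (M - 1938)) - 3318) = 251*((-1936 + ((-13/12854 - I*sqrt(190)/488452) - 1938)) - 3318) = 251*((-1936 + (-24911065/12854 - I*sqrt(190)/488452)) - 3318) = 251*((-49796409/12854 - I*sqrt(190)/488452) - 3318) = 251*(-92445981/12854 - I*sqrt(190)/488452) = -23203941231/12854 - 251*I*sqrt(190)/488452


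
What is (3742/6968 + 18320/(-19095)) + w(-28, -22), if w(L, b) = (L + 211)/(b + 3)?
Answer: -1996597/198588 ≈ -10.054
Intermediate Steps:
w(L, b) = (211 + L)/(3 + b)
(3742/6968 + 18320/(-19095)) + w(-28, -22) = (3742/6968 + 18320/(-19095)) + (211 - 28)/(3 - 22) = (3742*(1/6968) + 18320*(-1/19095)) + 183/(-19) = (1871/3484 - 3664/3819) - 1/19*183 = -83881/198588 - 183/19 = -1996597/198588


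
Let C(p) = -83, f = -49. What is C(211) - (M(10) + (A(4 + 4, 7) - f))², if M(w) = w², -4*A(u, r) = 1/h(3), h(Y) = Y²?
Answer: -28869337/1296 ≈ -22276.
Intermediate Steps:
A(u, r) = -1/36 (A(u, r) = -1/(4*(3²)) = -¼/9 = -¼*⅑ = -1/36)
C(211) - (M(10) + (A(4 + 4, 7) - f))² = -83 - (10² + (-1/36 - 1*(-49)))² = -83 - (100 + (-1/36 + 49))² = -83 - (100 + 1763/36)² = -83 - (5363/36)² = -83 - 1*28761769/1296 = -83 - 28761769/1296 = -28869337/1296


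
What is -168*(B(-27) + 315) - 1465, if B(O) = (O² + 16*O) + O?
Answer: -99745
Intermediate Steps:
B(O) = O² + 17*O
-168*(B(-27) + 315) - 1465 = -168*(-27*(17 - 27) + 315) - 1465 = -168*(-27*(-10) + 315) - 1465 = -168*(270 + 315) - 1465 = -168*585 - 1465 = -98280 - 1465 = -99745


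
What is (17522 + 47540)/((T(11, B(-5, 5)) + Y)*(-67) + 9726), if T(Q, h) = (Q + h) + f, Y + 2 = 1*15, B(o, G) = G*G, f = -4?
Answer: 65062/6711 ≈ 9.6948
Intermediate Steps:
B(o, G) = G²
Y = 13 (Y = -2 + 1*15 = -2 + 15 = 13)
T(Q, h) = -4 + Q + h (T(Q, h) = (Q + h) - 4 = -4 + Q + h)
(17522 + 47540)/((T(11, B(-5, 5)) + Y)*(-67) + 9726) = (17522 + 47540)/(((-4 + 11 + 5²) + 13)*(-67) + 9726) = 65062/(((-4 + 11 + 25) + 13)*(-67) + 9726) = 65062/((32 + 13)*(-67) + 9726) = 65062/(45*(-67) + 9726) = 65062/(-3015 + 9726) = 65062/6711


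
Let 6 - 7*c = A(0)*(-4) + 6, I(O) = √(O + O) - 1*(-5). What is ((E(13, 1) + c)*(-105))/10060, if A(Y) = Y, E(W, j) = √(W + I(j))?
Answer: -21*√(18 + √2)/2012 ≈ -0.045989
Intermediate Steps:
I(O) = 5 + √2*√O (I(O) = √(2*O) + 5 = √2*√O + 5 = 5 + √2*√O)
E(W, j) = √(5 + W + √2*√j) (E(W, j) = √(W + (5 + √2*√j)) = √(5 + W + √2*√j))
c = 0 (c = 6/7 - (0*(-4) + 6)/7 = 6/7 - (0 + 6)/7 = 6/7 - ⅐*6 = 6/7 - 6/7 = 0)
((E(13, 1) + c)*(-105))/10060 = ((√(5 + 13 + √2*√1) + 0)*(-105))/10060 = ((√(5 + 13 + √2*1) + 0)*(-105))*(1/10060) = ((√(5 + 13 + √2) + 0)*(-105))*(1/10060) = ((√(18 + √2) + 0)*(-105))*(1/10060) = (√(18 + √2)*(-105))*(1/10060) = -105*√(18 + √2)*(1/10060) = -21*√(18 + √2)/2012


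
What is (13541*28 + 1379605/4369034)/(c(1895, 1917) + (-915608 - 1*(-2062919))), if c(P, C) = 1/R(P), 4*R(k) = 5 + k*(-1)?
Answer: 1565403729091965/4736945516619362 ≈ 0.33047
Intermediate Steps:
R(k) = 5/4 - k/4 (R(k) = (5 + k*(-1))/4 = (5 - k)/4 = 5/4 - k/4)
c(P, C) = 1/(5/4 - P/4)
(13541*28 + 1379605/4369034)/(c(1895, 1917) + (-915608 - 1*(-2062919))) = (13541*28 + 1379605/4369034)/(-4/(-5 + 1895) + (-915608 - 1*(-2062919))) = (379148 + 1379605*(1/4369034))/(-4/1890 + (-915608 + 2062919)) = (379148 + 1379605/4369034)/(-4*1/1890 + 1147311) = 1656511882637/(4369034*(-2/945 + 1147311)) = 1656511882637/(4369034*(1084208893/945)) = (1656511882637/4369034)*(945/1084208893) = 1565403729091965/4736945516619362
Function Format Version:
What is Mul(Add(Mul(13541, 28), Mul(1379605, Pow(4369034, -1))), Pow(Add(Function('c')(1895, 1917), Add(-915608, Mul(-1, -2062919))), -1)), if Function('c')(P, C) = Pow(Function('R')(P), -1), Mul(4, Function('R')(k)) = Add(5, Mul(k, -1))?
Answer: Rational(1565403729091965, 4736945516619362) ≈ 0.33047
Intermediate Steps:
Function('R')(k) = Add(Rational(5, 4), Mul(Rational(-1, 4), k)) (Function('R')(k) = Mul(Rational(1, 4), Add(5, Mul(k, -1))) = Mul(Rational(1, 4), Add(5, Mul(-1, k))) = Add(Rational(5, 4), Mul(Rational(-1, 4), k)))
Function('c')(P, C) = Pow(Add(Rational(5, 4), Mul(Rational(-1, 4), P)), -1)
Mul(Add(Mul(13541, 28), Mul(1379605, Pow(4369034, -1))), Pow(Add(Function('c')(1895, 1917), Add(-915608, Mul(-1, -2062919))), -1)) = Mul(Add(Mul(13541, 28), Mul(1379605, Pow(4369034, -1))), Pow(Add(Mul(-4, Pow(Add(-5, 1895), -1)), Add(-915608, Mul(-1, -2062919))), -1)) = Mul(Add(379148, Mul(1379605, Rational(1, 4369034))), Pow(Add(Mul(-4, Pow(1890, -1)), Add(-915608, 2062919)), -1)) = Mul(Add(379148, Rational(1379605, 4369034)), Pow(Add(Mul(-4, Rational(1, 1890)), 1147311), -1)) = Mul(Rational(1656511882637, 4369034), Pow(Add(Rational(-2, 945), 1147311), -1)) = Mul(Rational(1656511882637, 4369034), Pow(Rational(1084208893, 945), -1)) = Mul(Rational(1656511882637, 4369034), Rational(945, 1084208893)) = Rational(1565403729091965, 4736945516619362)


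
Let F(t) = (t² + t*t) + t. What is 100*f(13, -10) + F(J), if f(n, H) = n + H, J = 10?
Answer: 510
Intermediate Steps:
F(t) = t + 2*t² (F(t) = (t² + t²) + t = 2*t² + t = t + 2*t²)
f(n, H) = H + n
100*f(13, -10) + F(J) = 100*(-10 + 13) + 10*(1 + 2*10) = 100*3 + 10*(1 + 20) = 300 + 10*21 = 300 + 210 = 510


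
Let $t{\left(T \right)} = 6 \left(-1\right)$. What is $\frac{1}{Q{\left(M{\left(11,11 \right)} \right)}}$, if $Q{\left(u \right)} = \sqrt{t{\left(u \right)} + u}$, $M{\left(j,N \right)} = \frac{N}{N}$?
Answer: $- \frac{i \sqrt{5}}{5} \approx - 0.44721 i$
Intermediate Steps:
$M{\left(j,N \right)} = 1$
$t{\left(T \right)} = -6$
$Q{\left(u \right)} = \sqrt{-6 + u}$
$\frac{1}{Q{\left(M{\left(11,11 \right)} \right)}} = \frac{1}{\sqrt{-6 + 1}} = \frac{1}{\sqrt{-5}} = \frac{1}{i \sqrt{5}} = - \frac{i \sqrt{5}}{5}$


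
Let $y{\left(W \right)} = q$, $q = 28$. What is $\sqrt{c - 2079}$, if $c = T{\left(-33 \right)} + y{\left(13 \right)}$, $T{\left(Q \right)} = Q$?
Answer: $2 i \sqrt{521} \approx 45.651 i$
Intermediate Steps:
$y{\left(W \right)} = 28$
$c = -5$ ($c = -33 + 28 = -5$)
$\sqrt{c - 2079} = \sqrt{-5 - 2079} = \sqrt{-2084} = 2 i \sqrt{521}$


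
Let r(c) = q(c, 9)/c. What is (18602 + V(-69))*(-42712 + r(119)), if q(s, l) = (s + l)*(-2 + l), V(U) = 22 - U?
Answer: -13570669368/17 ≈ -7.9827e+8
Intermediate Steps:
q(s, l) = (-2 + l)*(l + s) (q(s, l) = (l + s)*(-2 + l) = (-2 + l)*(l + s))
r(c) = (63 + 7*c)/c (r(c) = (9² - 2*9 - 2*c + 9*c)/c = (81 - 18 - 2*c + 9*c)/c = (63 + 7*c)/c)
(18602 + V(-69))*(-42712 + r(119)) = (18602 + (22 - 1*(-69)))*(-42712 + (7 + 63/119)) = (18602 + (22 + 69))*(-42712 + (7 + 63*(1/119))) = (18602 + 91)*(-42712 + (7 + 9/17)) = 18693*(-42712 + 128/17) = 18693*(-725976/17) = -13570669368/17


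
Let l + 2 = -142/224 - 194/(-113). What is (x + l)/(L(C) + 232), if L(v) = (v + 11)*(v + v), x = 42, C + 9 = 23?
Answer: 519945/11795392 ≈ 0.044080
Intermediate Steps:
l = -11607/12656 (l = -2 + (-142/224 - 194/(-113)) = -2 + (-142*1/224 - 194*(-1/113)) = -2 + (-71/112 + 194/113) = -2 + 13705/12656 = -11607/12656 ≈ -0.91711)
C = 14 (C = -9 + 23 = 14)
L(v) = 2*v*(11 + v) (L(v) = (11 + v)*(2*v) = 2*v*(11 + v))
(x + l)/(L(C) + 232) = (42 - 11607/12656)/(2*14*(11 + 14) + 232) = 519945/(12656*(2*14*25 + 232)) = 519945/(12656*(700 + 232)) = (519945/12656)/932 = (519945/12656)*(1/932) = 519945/11795392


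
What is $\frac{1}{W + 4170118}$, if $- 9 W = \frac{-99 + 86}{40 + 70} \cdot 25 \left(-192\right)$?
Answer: $\frac{33}{137611814} \approx 2.3981 \cdot 10^{-7}$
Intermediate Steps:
$W = - \frac{2080}{33}$ ($W = - \frac{\frac{-99 + 86}{40 + 70} \cdot 25 \left(-192\right)}{9} = - \frac{- \frac{13}{110} \cdot 25 \left(-192\right)}{9} = - \frac{\left(-13\right) \frac{1}{110} \cdot 25 \left(-192\right)}{9} = - \frac{\left(- \frac{13}{110}\right) 25 \left(-192\right)}{9} = - \frac{\left(- \frac{65}{22}\right) \left(-192\right)}{9} = \left(- \frac{1}{9}\right) \frac{6240}{11} = - \frac{2080}{33} \approx -63.03$)
$\frac{1}{W + 4170118} = \frac{1}{- \frac{2080}{33} + 4170118} = \frac{1}{\frac{137611814}{33}} = \frac{33}{137611814}$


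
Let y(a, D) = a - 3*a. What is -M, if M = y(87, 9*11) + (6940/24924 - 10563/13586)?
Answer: 14772106027/84654366 ≈ 174.50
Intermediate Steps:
y(a, D) = -2*a
M = -14772106027/84654366 (M = -2*87 + (6940/24924 - 10563/13586) = -174 + (6940*(1/24924) - 10563*1/13586) = -174 + (1735/6231 - 10563/13586) = -174 - 42246343/84654366 = -14772106027/84654366 ≈ -174.50)
-M = -1*(-14772106027/84654366) = 14772106027/84654366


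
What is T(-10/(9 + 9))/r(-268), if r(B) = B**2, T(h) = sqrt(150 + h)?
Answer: sqrt(1345)/215472 ≈ 0.00017020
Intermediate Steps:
T(-10/(9 + 9))/r(-268) = sqrt(150 - 10/(9 + 9))/((-268)**2) = sqrt(150 - 10/18)/71824 = sqrt(150 + (1/18)*(-10))*(1/71824) = sqrt(150 - 5/9)*(1/71824) = sqrt(1345/9)*(1/71824) = (sqrt(1345)/3)*(1/71824) = sqrt(1345)/215472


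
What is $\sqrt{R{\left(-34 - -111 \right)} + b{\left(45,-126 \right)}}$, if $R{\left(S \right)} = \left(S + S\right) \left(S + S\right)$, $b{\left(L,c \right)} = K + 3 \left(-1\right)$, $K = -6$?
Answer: $\sqrt{23707} \approx 153.97$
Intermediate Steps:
$b{\left(L,c \right)} = -9$ ($b{\left(L,c \right)} = -6 + 3 \left(-1\right) = -6 - 3 = -9$)
$R{\left(S \right)} = 4 S^{2}$ ($R{\left(S \right)} = 2 S 2 S = 4 S^{2}$)
$\sqrt{R{\left(-34 - -111 \right)} + b{\left(45,-126 \right)}} = \sqrt{4 \left(-34 - -111\right)^{2} - 9} = \sqrt{4 \left(-34 + 111\right)^{2} - 9} = \sqrt{4 \cdot 77^{2} - 9} = \sqrt{4 \cdot 5929 - 9} = \sqrt{23716 - 9} = \sqrt{23707}$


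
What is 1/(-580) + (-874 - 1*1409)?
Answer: -1324141/580 ≈ -2283.0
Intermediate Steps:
1/(-580) + (-874 - 1*1409) = -1/580 + (-874 - 1409) = -1/580 - 2283 = -1324141/580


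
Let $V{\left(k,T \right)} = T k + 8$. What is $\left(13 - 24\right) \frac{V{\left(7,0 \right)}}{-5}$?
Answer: $\frac{88}{5} \approx 17.6$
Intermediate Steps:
$V{\left(k,T \right)} = 8 + T k$
$\left(13 - 24\right) \frac{V{\left(7,0 \right)}}{-5} = \left(13 - 24\right) \frac{8 + 0 \cdot 7}{-5} = - 11 \left(8 + 0\right) \left(- \frac{1}{5}\right) = - 11 \cdot 8 \left(- \frac{1}{5}\right) = \left(-11\right) \left(- \frac{8}{5}\right) = \frac{88}{5}$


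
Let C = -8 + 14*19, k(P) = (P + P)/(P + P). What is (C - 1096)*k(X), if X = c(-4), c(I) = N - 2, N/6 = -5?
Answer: -838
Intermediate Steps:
N = -30 (N = 6*(-5) = -30)
c(I) = -32 (c(I) = -30 - 2 = -32)
X = -32
k(P) = 1 (k(P) = (2*P)/((2*P)) = (2*P)*(1/(2*P)) = 1)
C = 258 (C = -8 + 266 = 258)
(C - 1096)*k(X) = (258 - 1096)*1 = -838*1 = -838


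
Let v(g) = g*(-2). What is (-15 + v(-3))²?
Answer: 81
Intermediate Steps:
v(g) = -2*g
(-15 + v(-3))² = (-15 - 2*(-3))² = (-15 + 6)² = (-9)² = 81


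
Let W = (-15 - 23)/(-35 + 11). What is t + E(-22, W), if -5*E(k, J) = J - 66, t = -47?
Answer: -2047/60 ≈ -34.117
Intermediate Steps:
W = 19/12 (W = -38/(-24) = -38*(-1/24) = 19/12 ≈ 1.5833)
E(k, J) = 66/5 - J/5 (E(k, J) = -(J - 66)/5 = -(-66 + J)/5 = 66/5 - J/5)
t + E(-22, W) = -47 + (66/5 - ⅕*19/12) = -47 + (66/5 - 19/60) = -47 + 773/60 = -2047/60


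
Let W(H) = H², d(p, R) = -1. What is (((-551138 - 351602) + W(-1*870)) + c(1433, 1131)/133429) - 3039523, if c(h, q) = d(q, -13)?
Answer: -425019799728/133429 ≈ -3.1854e+6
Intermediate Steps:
c(h, q) = -1
(((-551138 - 351602) + W(-1*870)) + c(1433, 1131)/133429) - 3039523 = (((-551138 - 351602) + (-1*870)²) - 1/133429) - 3039523 = ((-902740 + (-870)²) - 1*1/133429) - 3039523 = ((-902740 + 756900) - 1/133429) - 3039523 = (-145840 - 1/133429) - 3039523 = -19459285361/133429 - 3039523 = -425019799728/133429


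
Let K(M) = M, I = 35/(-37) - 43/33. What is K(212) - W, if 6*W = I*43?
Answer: 835595/3663 ≈ 228.12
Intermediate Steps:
I = -2746/1221 (I = 35*(-1/37) - 43*1/33 = -35/37 - 43/33 = -2746/1221 ≈ -2.2490)
W = -59039/3663 (W = (-2746/1221*43)/6 = (⅙)*(-118078/1221) = -59039/3663 ≈ -16.118)
K(212) - W = 212 - 1*(-59039/3663) = 212 + 59039/3663 = 835595/3663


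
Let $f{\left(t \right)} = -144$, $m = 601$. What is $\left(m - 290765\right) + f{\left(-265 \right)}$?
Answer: $-290308$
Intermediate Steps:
$\left(m - 290765\right) + f{\left(-265 \right)} = \left(601 - 290765\right) - 144 = -290164 - 144 = -290308$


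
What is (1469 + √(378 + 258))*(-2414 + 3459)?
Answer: 1535105 + 2090*√159 ≈ 1.5615e+6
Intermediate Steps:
(1469 + √(378 + 258))*(-2414 + 3459) = (1469 + √636)*1045 = (1469 + 2*√159)*1045 = 1535105 + 2090*√159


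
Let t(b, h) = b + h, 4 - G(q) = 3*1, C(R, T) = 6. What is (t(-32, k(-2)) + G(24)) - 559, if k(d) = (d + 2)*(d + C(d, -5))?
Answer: -590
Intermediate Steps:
G(q) = 1 (G(q) = 4 - 3 = 1)
k(d) = (2 + d)*(6 + d) (k(d) = (d + 2)*(d + 6) = (2 + d)*(6 + d))
(t(-32, k(-2)) + G(24)) - 559 = ((-32 + (12 + (-2)² + 8*(-2))) + 1) - 559 = ((-32 + (12 + 4 - 16)) + 1) - 559 = ((-32 + 0) + 1) - 559 = (-32 + 1) - 559 = -31 - 559 = -590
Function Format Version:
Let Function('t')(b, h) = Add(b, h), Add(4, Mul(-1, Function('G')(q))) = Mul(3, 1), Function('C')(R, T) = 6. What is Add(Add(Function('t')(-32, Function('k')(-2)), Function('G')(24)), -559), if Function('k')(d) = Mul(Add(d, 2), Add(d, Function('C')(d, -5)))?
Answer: -590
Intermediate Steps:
Function('G')(q) = 1 (Function('G')(q) = Add(4, Mul(-1, Mul(3, 1))) = Add(4, Mul(-1, 3)) = Add(4, -3) = 1)
Function('k')(d) = Mul(Add(2, d), Add(6, d)) (Function('k')(d) = Mul(Add(d, 2), Add(d, 6)) = Mul(Add(2, d), Add(6, d)))
Add(Add(Function('t')(-32, Function('k')(-2)), Function('G')(24)), -559) = Add(Add(Add(-32, Add(12, Pow(-2, 2), Mul(8, -2))), 1), -559) = Add(Add(Add(-32, Add(12, 4, -16)), 1), -559) = Add(Add(Add(-32, 0), 1), -559) = Add(Add(-32, 1), -559) = Add(-31, -559) = -590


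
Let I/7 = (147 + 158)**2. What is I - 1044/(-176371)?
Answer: 114848386969/176371 ≈ 6.5118e+5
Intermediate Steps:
I = 651175 (I = 7*(147 + 158)**2 = 7*305**2 = 7*93025 = 651175)
I - 1044/(-176371) = 651175 - 1044/(-176371) = 651175 - 1044*(-1/176371) = 651175 + 1044/176371 = 114848386969/176371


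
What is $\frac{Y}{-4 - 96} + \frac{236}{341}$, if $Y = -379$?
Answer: $\frac{152839}{34100} \approx 4.4821$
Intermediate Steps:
$\frac{Y}{-4 - 96} + \frac{236}{341} = - \frac{379}{-4 - 96} + \frac{236}{341} = - \frac{379}{-4 - 96} + 236 \cdot \frac{1}{341} = - \frac{379}{-100} + \frac{236}{341} = \left(-379\right) \left(- \frac{1}{100}\right) + \frac{236}{341} = \frac{379}{100} + \frac{236}{341} = \frac{152839}{34100}$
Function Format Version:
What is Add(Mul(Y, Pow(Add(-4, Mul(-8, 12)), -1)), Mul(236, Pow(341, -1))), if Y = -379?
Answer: Rational(152839, 34100) ≈ 4.4821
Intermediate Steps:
Add(Mul(Y, Pow(Add(-4, Mul(-8, 12)), -1)), Mul(236, Pow(341, -1))) = Add(Mul(-379, Pow(Add(-4, Mul(-8, 12)), -1)), Mul(236, Pow(341, -1))) = Add(Mul(-379, Pow(Add(-4, -96), -1)), Mul(236, Rational(1, 341))) = Add(Mul(-379, Pow(-100, -1)), Rational(236, 341)) = Add(Mul(-379, Rational(-1, 100)), Rational(236, 341)) = Add(Rational(379, 100), Rational(236, 341)) = Rational(152839, 34100)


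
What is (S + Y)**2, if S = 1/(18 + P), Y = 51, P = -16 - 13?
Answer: 313600/121 ≈ 2591.7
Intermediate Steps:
P = -29
S = -1/11 (S = 1/(18 - 29) = 1/(-11) = -1/11 ≈ -0.090909)
(S + Y)**2 = (-1/11 + 51)**2 = (560/11)**2 = 313600/121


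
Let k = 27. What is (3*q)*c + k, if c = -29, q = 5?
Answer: -408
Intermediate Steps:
(3*q)*c + k = (3*5)*(-29) + 27 = 15*(-29) + 27 = -435 + 27 = -408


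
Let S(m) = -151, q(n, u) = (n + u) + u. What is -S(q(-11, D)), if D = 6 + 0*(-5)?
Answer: 151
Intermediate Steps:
D = 6 (D = 6 + 0 = 6)
q(n, u) = n + 2*u
-S(q(-11, D)) = -1*(-151) = 151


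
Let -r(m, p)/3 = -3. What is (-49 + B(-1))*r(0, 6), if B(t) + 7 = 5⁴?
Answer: 5121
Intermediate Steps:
r(m, p) = 9 (r(m, p) = -3*(-3) = 9)
B(t) = 618 (B(t) = -7 + 5⁴ = -7 + 625 = 618)
(-49 + B(-1))*r(0, 6) = (-49 + 618)*9 = 569*9 = 5121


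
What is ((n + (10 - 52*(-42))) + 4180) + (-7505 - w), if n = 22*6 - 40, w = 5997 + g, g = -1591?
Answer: -5445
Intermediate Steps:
w = 4406 (w = 5997 - 1591 = 4406)
n = 92 (n = 132 - 40 = 92)
((n + (10 - 52*(-42))) + 4180) + (-7505 - w) = ((92 + (10 - 52*(-42))) + 4180) + (-7505 - 1*4406) = ((92 + (10 + 2184)) + 4180) + (-7505 - 4406) = ((92 + 2194) + 4180) - 11911 = (2286 + 4180) - 11911 = 6466 - 11911 = -5445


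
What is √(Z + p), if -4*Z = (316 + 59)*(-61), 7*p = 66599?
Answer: √2985647/14 ≈ 123.42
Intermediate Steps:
p = 66599/7 (p = (⅐)*66599 = 66599/7 ≈ 9514.1)
Z = 22875/4 (Z = -(316 + 59)*(-61)/4 = -375*(-61)/4 = -¼*(-22875) = 22875/4 ≈ 5718.8)
√(Z + p) = √(22875/4 + 66599/7) = √(426521/28) = √2985647/14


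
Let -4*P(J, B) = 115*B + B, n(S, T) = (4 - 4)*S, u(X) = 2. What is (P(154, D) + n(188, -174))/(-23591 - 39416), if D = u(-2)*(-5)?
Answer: -290/63007 ≈ -0.0046027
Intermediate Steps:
n(S, T) = 0 (n(S, T) = 0*S = 0)
D = -10 (D = 2*(-5) = -10)
P(J, B) = -29*B (P(J, B) = -(115*B + B)/4 = -29*B)
(P(154, D) + n(188, -174))/(-23591 - 39416) = (-29*(-10) + 0)/(-23591 - 39416) = (290 + 0)/(-63007) = 290*(-1/63007) = -290/63007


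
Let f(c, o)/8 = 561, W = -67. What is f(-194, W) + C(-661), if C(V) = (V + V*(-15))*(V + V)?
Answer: -12229300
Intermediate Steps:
f(c, o) = 4488 (f(c, o) = 8*561 = 4488)
C(V) = -28*V² (C(V) = (V - 15*V)*(2*V) = (-14*V)*(2*V) = -28*V²)
f(-194, W) + C(-661) = 4488 - 28*(-661)² = 4488 - 28*436921 = 4488 - 12233788 = -12229300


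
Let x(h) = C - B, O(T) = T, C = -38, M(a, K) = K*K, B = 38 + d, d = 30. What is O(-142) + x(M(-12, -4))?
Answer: -248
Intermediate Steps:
B = 68 (B = 38 + 30 = 68)
M(a, K) = K²
x(h) = -106 (x(h) = -38 - 1*68 = -38 - 68 = -106)
O(-142) + x(M(-12, -4)) = -142 - 106 = -248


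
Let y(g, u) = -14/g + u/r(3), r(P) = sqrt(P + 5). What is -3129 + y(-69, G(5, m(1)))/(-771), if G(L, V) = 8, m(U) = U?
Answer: -166459685/53199 - 2*sqrt(2)/771 ≈ -3129.0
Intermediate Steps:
r(P) = sqrt(5 + P)
y(g, u) = -14/g + u*sqrt(2)/4 (y(g, u) = -14/g + u/(sqrt(5 + 3)) = -14/g + u/(sqrt(8)) = -14/g + u/((2*sqrt(2))) = -14/g + u*(sqrt(2)/4) = -14/g + u*sqrt(2)/4)
-3129 + y(-69, G(5, m(1)))/(-771) = -3129 + (-14/(-69) + (1/4)*8*sqrt(2))/(-771) = -3129 + (-14*(-1/69) + 2*sqrt(2))*(-1/771) = -3129 + (14/69 + 2*sqrt(2))*(-1/771) = -3129 + (-14/53199 - 2*sqrt(2)/771) = -166459685/53199 - 2*sqrt(2)/771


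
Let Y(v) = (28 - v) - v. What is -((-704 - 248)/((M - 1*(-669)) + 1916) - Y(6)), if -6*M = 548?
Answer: 122552/7481 ≈ 16.382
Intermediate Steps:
M = -274/3 (M = -⅙*548 = -274/3 ≈ -91.333)
Y(v) = 28 - 2*v
-((-704 - 248)/((M - 1*(-669)) + 1916) - Y(6)) = -((-704 - 248)/((-274/3 - 1*(-669)) + 1916) - (28 - 2*6)) = -(-952/((-274/3 + 669) + 1916) - (28 - 12)) = -(-952/(1733/3 + 1916) - 1*16) = -(-952/7481/3 - 16) = -(-952*3/7481 - 16) = -(-2856/7481 - 16) = -1*(-122552/7481) = 122552/7481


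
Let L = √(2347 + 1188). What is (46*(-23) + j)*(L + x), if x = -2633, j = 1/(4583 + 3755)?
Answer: 23227280699/8338 - 8821603*√3535/8338 ≈ 2.7228e+6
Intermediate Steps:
j = 1/8338 ≈ 0.00011993
L = √3535 ≈ 59.456
(46*(-23) + j)*(L + x) = (46*(-23) + 1/8338)*(√3535 - 2633) = (-1058 + 1/8338)*(-2633 + √3535) = -8821603*(-2633 + √3535)/8338 = 23227280699/8338 - 8821603*√3535/8338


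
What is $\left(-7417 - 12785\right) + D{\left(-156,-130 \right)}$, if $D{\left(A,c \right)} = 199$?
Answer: $-20003$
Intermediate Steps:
$\left(-7417 - 12785\right) + D{\left(-156,-130 \right)} = \left(-7417 - 12785\right) + 199 = -20202 + 199 = -20003$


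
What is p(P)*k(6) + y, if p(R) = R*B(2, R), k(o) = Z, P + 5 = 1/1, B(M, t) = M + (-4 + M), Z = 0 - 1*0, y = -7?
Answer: -7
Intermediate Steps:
Z = 0 (Z = 0 + 0 = 0)
B(M, t) = -4 + 2*M
P = -4 (P = -5 + 1/1 = -5 + 1 = -4)
k(o) = 0
p(R) = 0 (p(R) = R*(-4 + 2*2) = R*(-4 + 4) = R*0 = 0)
p(P)*k(6) + y = 0*0 - 7 = 0 - 7 = -7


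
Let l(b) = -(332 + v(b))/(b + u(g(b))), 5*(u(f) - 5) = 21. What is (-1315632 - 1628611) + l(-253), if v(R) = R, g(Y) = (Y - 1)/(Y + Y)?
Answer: -3589031822/1219 ≈ -2.9442e+6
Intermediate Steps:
g(Y) = (-1 + Y)/(2*Y) (g(Y) = (-1 + Y)/((2*Y)) = (-1 + Y)*(1/(2*Y)) = (-1 + Y)/(2*Y))
u(f) = 46/5 (u(f) = 5 + (⅕)*21 = 5 + 21/5 = 46/5)
l(b) = -(332 + b)/(46/5 + b) (l(b) = -(332 + b)/(b + 46/5) = -(332 + b)/(46/5 + b))
(-1315632 - 1628611) + l(-253) = (-1315632 - 1628611) + 5*(-332 - 1*(-253))/(46 + 5*(-253)) = -2944243 + 5*(-332 + 253)/(46 - 1265) = -2944243 + 5*(-79)/(-1219) = -2944243 + 5*(-1/1219)*(-79) = -2944243 + 395/1219 = -3589031822/1219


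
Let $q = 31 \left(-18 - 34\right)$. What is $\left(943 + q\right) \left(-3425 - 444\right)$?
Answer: $2588361$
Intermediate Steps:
$q = -1612$ ($q = 31 \left(-52\right) = -1612$)
$\left(943 + q\right) \left(-3425 - 444\right) = \left(943 - 1612\right) \left(-3425 - 444\right) = \left(-669\right) \left(-3869\right) = 2588361$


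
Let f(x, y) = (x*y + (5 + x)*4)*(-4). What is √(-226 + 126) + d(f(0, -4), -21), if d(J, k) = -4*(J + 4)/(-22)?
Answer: -152/11 + 10*I ≈ -13.818 + 10.0*I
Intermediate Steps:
f(x, y) = -80 - 16*x - 4*x*y (f(x, y) = (x*y + (20 + 4*x))*(-4) = (20 + 4*x + x*y)*(-4) = -80 - 16*x - 4*x*y)
d(J, k) = 8/11 + 2*J/11 (d(J, k) = -4*(4 + J)*(-1/22) = (-16 - 4*J)*(-1/22) = 8/11 + 2*J/11)
√(-226 + 126) + d(f(0, -4), -21) = √(-226 + 126) + (8/11 + 2*(-80 - 16*0 - 4*0*(-4))/11) = √(-100) + (8/11 + 2*(-80 + 0 + 0)/11) = 10*I + (8/11 + (2/11)*(-80)) = 10*I + (8/11 - 160/11) = 10*I - 152/11 = -152/11 + 10*I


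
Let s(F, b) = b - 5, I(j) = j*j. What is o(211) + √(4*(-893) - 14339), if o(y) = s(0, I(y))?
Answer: 44516 + I*√17911 ≈ 44516.0 + 133.83*I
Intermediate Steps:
I(j) = j²
s(F, b) = -5 + b
o(y) = -5 + y²
o(211) + √(4*(-893) - 14339) = (-5 + 211²) + √(4*(-893) - 14339) = (-5 + 44521) + √(-3572 - 14339) = 44516 + √(-17911) = 44516 + I*√17911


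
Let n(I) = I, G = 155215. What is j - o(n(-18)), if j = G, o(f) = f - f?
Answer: 155215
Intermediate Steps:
o(f) = 0
j = 155215
j - o(n(-18)) = 155215 - 1*0 = 155215 + 0 = 155215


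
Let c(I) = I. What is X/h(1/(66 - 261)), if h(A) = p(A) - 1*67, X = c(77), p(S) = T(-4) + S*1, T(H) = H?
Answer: -2145/1978 ≈ -1.0844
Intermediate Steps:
p(S) = -4 + S (p(S) = -4 + S*1 = -4 + S)
X = 77
h(A) = -71 + A (h(A) = (-4 + A) - 1*67 = (-4 + A) - 67 = -71 + A)
X/h(1/(66 - 261)) = 77/(-71 + 1/(66 - 261)) = 77/(-71 + 1/(-195)) = 77/(-71 - 1/195) = 77/(-13846/195) = 77*(-195/13846) = -2145/1978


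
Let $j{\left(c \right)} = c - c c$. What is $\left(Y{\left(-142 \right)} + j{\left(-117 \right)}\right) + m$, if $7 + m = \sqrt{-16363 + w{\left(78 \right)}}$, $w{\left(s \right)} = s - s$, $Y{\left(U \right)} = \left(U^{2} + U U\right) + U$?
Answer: $26373 + i \sqrt{16363} \approx 26373.0 + 127.92 i$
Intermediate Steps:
$Y{\left(U \right)} = U + 2 U^{2}$ ($Y{\left(U \right)} = \left(U^{2} + U^{2}\right) + U = 2 U^{2} + U = U + 2 U^{2}$)
$w{\left(s \right)} = 0$
$m = -7 + i \sqrt{16363}$ ($m = -7 + \sqrt{-16363 + 0} = -7 + \sqrt{-16363} = -7 + i \sqrt{16363} \approx -7.0 + 127.92 i$)
$j{\left(c \right)} = c - c^{2}$
$\left(Y{\left(-142 \right)} + j{\left(-117 \right)}\right) + m = \left(- 142 \left(1 + 2 \left(-142\right)\right) - 117 \left(1 - -117\right)\right) - \left(7 - i \sqrt{16363}\right) = \left(- 142 \left(1 - 284\right) - 117 \left(1 + 117\right)\right) - \left(7 - i \sqrt{16363}\right) = \left(\left(-142\right) \left(-283\right) - 13806\right) - \left(7 - i \sqrt{16363}\right) = \left(40186 - 13806\right) - \left(7 - i \sqrt{16363}\right) = 26380 - \left(7 - i \sqrt{16363}\right) = 26373 + i \sqrt{16363}$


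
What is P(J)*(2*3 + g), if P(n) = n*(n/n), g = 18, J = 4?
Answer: 96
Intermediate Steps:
P(n) = n (P(n) = n*1 = n)
P(J)*(2*3 + g) = 4*(2*3 + 18) = 4*(6 + 18) = 4*24 = 96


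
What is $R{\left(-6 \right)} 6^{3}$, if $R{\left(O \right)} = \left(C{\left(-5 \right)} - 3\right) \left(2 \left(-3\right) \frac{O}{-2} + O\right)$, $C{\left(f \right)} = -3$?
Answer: $31104$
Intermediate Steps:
$R{\left(O \right)} = - 24 O$ ($R{\left(O \right)} = \left(-3 - 3\right) \left(2 \left(-3\right) \frac{O}{-2} + O\right) = - 6 \left(- 6 O \left(- \frac{1}{2}\right) + O\right) = - 6 \left(- 6 \left(- \frac{O}{2}\right) + O\right) = - 6 \left(3 O + O\right) = - 6 \cdot 4 O = - 24 O$)
$R{\left(-6 \right)} 6^{3} = \left(-24\right) \left(-6\right) 6^{3} = 144 \cdot 216 = 31104$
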